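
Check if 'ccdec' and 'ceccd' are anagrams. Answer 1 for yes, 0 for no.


Sort characters of 'ccdec': 'cccde'
Sort characters of 'ceccd': 'cccde'
Sorted forms match -> they ARE anagrams
Result: 1

1


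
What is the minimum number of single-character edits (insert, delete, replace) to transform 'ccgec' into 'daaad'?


Building DP table for s1='ccgec' (len 5) and s2='daaad' (len 5):
       d  a  a  a  d
    0  1  2  3  4  5
  c 1  1  2  3  4  5
  c 2  2  2  3  4  5
  g 3  3  3  3  4  5
  e 4  4  4  4  4  5
  c 5  5  5  5  5  5
Edit distance = dp[5][5] = 5

5


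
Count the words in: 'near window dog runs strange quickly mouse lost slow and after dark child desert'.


Counting words by splitting on spaces:
  Word 1: 'near'
  Word 2: 'window'
  Word 3: 'dog'
  Word 4: 'runs'
  Word 5: 'strange'
  Word 6: 'quickly'
  Word 7: 'mouse'
  Word 8: 'lost'
  Word 9: 'slow'
  Word 10: 'and'
  Word 11: 'after'
  Word 12: 'dark'
  Word 13: 'child'
  Word 14: 'desert'
Total words: 14

14


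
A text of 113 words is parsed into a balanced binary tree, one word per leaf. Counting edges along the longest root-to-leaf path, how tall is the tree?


In a balanced binary tree with n leaves the deepest leaf is ceil(log2(n)) edges below the root.
log2(113) = 6.8202
ceil(6.8202) = 7
height (edges) = 7

7


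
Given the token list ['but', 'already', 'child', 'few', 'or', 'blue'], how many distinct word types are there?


Listing all tokens and tracking unique types:
  Token 1: 'but' -> NEW (unique so far: 1)
  Token 2: 'already' -> NEW (unique so far: 2)
  Token 3: 'child' -> NEW (unique so far: 3)
  Token 4: 'few' -> NEW (unique so far: 4)
  Token 5: 'or' -> NEW (unique so far: 5)
  Token 6: 'blue' -> NEW (unique so far: 6)
Unique types: ('already', 'blue', 'but', 'child', 'few', 'or')
Vocabulary size: 6

6


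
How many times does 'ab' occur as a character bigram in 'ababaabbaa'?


Scanning 'ababaabbaa' for bigram 'ab':
  Position 0: 'ab' -> MATCH
  Position 1: 'ba' -> no
  Position 2: 'ab' -> MATCH
  Position 3: 'ba' -> no
  Position 4: 'aa' -> no
  Position 5: 'ab' -> MATCH
  Position 6: 'bb' -> no
  Position 7: 'ba' -> no
  Position 8: 'aa' -> no
Total matches: 3

3


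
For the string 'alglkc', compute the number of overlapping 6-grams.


String 'alglkc' has length L = 6.
Number of overlapping n-grams = L - n + 1
Substituting: 6 - 6 + 1 = 1

1


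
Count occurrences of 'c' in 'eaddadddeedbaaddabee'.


Scanning 'eaddadddeedbaaddabee' for 'c':
  No matches found.
Total occurrences of 'c': 0

0


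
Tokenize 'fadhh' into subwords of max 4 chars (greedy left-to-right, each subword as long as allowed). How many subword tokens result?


'fadhh' has 5 characters.
Chunking with max size 4:
  Chunk 1: 'fadh' (positions 0-3)
  Chunk 2: 'h' (positions 4-4)
Total chunks: ceil(5 / 4) = 2

2


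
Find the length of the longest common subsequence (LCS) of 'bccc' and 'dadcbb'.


DP table for LCS of 'bccc' and 'dadcbb':
       d  a  d  c  b  b
    0  0  0  0  0  0  0
  b 0  0  0  0  0  1  1
  c 0  0  0  0  1  1  1
  c 0  0  0  0  1  1  1
  c 0  0  0  0  1  1  1
LCS: 'b'
LCS length = 1

1


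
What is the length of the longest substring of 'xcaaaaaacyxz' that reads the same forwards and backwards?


Scanning 'xcaaaaaacyxz' for palindromic substrings.
Substring at positions 1-8: 'caaaaaac'.
Check: reverse('caaaaaac') = 'caaaaaac' -> palindrome confirmed.
Neighbouring characters ('x' / 'y') break symmetry, so it cannot extend further.
No longer palindromic substring exists; longest length = 8

8


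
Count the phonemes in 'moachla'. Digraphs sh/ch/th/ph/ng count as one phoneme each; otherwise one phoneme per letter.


Parsing 'moachla' greedily, digraphs first:
  'm' -> consonant phoneme (phonemes so far: 1)
  'o' -> vowel phoneme (phonemes so far: 2)
  'a' -> vowel phoneme (phonemes so far: 3)
  'ch' -> digraph (1 consonant phoneme) (phonemes so far: 4)
  'l' -> consonant phoneme (phonemes so far: 5)
  'a' -> vowel phoneme (phonemes so far: 6)
Total phonemes: 6

6


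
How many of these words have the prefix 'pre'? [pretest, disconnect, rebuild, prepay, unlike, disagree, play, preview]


Checking each word for prefix 'pre':
  'pretest' -> YES, starts with 'pre' (count: 1)
  'disconnect' -> no (count: 1)
  'rebuild' -> no (count: 1)
  'prepay' -> YES, starts with 'pre' (count: 2)
  'unlike' -> no (count: 2)
  'disagree' -> no (count: 2)
  'play' -> no (count: 2)
  'preview' -> YES, starts with 'pre' (count: 3)
Total with prefix 'pre': 3

3


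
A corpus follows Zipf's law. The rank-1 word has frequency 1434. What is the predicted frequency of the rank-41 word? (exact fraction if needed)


Zipf's law: freq(rank) = f1 / rank
f1 = 1434, rank = 41
freq = 1434 / 41
GCD(1434, 41) = 1
Simplified: 1434/41

1434/41


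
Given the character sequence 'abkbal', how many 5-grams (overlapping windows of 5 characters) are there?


String 'abkbal' has length L = 6.
Number of overlapping n-grams = L - n + 1
Substituting: 6 - 5 + 1 = 2

2


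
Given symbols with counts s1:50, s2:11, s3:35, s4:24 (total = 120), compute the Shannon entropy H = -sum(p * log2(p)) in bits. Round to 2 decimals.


Computing entropy H = -sum(p_i * log2(p_i)):
  s1: p = 50/120 = 0.4167, -p*log2(p) = 0.5263
  s2: p = 11/120 = 0.0917, -p*log2(p) = 0.3160
  s3: p = 35/120 = 0.2917, -p*log2(p) = 0.5185
  s4: p = 24/120 = 0.2000, -p*log2(p) = 0.4644
H = sum of terms = 1.8252
Rounded to 2 decimals: 1.83

1.83


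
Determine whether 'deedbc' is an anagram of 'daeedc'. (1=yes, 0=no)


Sort characters of 'deedbc': 'bcddee'
Sort characters of 'daeedc': 'acddee'
Sorted forms differ -> they are NOT anagrams
Result: 0

0


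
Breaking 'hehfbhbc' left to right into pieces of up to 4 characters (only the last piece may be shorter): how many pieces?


'hehfbhbc' has 8 characters.
Chunking with max size 4:
  Chunk 1: 'hehf' (positions 0-3)
  Chunk 2: 'bhbc' (positions 4-7)
Total chunks: ceil(8 / 4) = 2

2


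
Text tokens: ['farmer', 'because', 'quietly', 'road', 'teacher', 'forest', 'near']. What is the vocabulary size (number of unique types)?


Listing all tokens and tracking unique types:
  Token 1: 'farmer' -> NEW (unique so far: 1)
  Token 2: 'because' -> NEW (unique so far: 2)
  Token 3: 'quietly' -> NEW (unique so far: 3)
  Token 4: 'road' -> NEW (unique so far: 4)
  Token 5: 'teacher' -> NEW (unique so far: 5)
  Token 6: 'forest' -> NEW (unique so far: 6)
  Token 7: 'near' -> NEW (unique so far: 7)
Unique types: ('because', 'farmer', 'forest', 'near', 'quietly', 'road', 'teacher')
Vocabulary size: 7

7


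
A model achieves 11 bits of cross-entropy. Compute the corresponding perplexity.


Perplexity formula: PP = 2^H
H = 11
PP = 2^11
PP = 2^11 = 2048

2048


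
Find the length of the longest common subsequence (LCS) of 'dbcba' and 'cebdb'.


DP table for LCS of 'dbcba' and 'cebdb':
       c  e  b  d  b
    0  0  0  0  0  0
  d 0  0  0  0  1  1
  b 0  0  0  1  1  2
  c 0  1  1  1  1  2
  b 0  1  1  2  2  2
  a 0  1  1  2  2  2
LCS: 'db'
LCS length = 2

2


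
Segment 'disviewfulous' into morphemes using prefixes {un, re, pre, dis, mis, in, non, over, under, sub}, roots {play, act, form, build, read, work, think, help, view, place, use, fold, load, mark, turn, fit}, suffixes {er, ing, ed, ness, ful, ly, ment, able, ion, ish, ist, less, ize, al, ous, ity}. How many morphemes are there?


Segmenting 'disviewfulous' against the inventory:
  'dis' -> prefix (morpheme 1)
  'view' -> root (morpheme 2)
  'ful' -> suffix (morpheme 3)
  'ous' -> suffix (morpheme 4)
Total morphemes: 4

4


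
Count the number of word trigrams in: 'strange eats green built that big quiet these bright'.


Word trigrams from [9] words:
  Trigram 1: (strange eats green)
  Trigram 2: (eats green built)
  Trigram 3: (green built that)
  Trigram 4: (built that big)
  Trigram 5: (that big quiet)
  Trigram 6: (big quiet these)
  Trigram 7: (quiet these bright)
Total word trigrams: 9 - 2 = 7

7


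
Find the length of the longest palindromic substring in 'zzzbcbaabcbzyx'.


Scanning 'zzzbcbaabcbzyx' for palindromic substrings.
Substring at positions 2-11: 'zbcbaabcbz'.
Check: reverse('zbcbaabcbz') = 'zbcbaabcbz' -> palindrome confirmed.
Neighbouring characters ('z' / 'y') break symmetry, so it cannot extend further.
No longer palindromic substring exists; longest length = 10

10


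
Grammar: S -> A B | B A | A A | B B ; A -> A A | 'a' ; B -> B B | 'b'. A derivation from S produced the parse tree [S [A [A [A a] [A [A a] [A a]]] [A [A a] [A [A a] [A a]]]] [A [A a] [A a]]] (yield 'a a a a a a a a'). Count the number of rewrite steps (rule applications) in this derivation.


Every bracketed nonterminal node [X ...] in the tree is produced by exactly one rule application.
Reading the tree off as a leftmost derivation:
  Step 1: S  =>  A A   (applied S -> A A)
  Step 2: A A  =>  A A A   (applied A -> A A)
  Step 3: A A A  =>  A A A A   (applied A -> A A)
  Step 4: A A A A  =>  a A A A   (applied A -> a)
  Step 5: a A A A  =>  a A A A A   (applied A -> A A)
  Step 6: a A A A A  =>  a a A A A   (applied A -> a)
  Step 7: a a A A A  =>  a a a A A   (applied A -> a)
  Step 8: a a a A A  =>  a a a A A A   (applied A -> A A)
  Step 9: a a a A A A  =>  a a a a A A   (applied A -> a)
  Step 10: a a a a A A  =>  a a a a A A A   (applied A -> A A)
  Step 11: a a a a A A A  =>  a a a a a A A   (applied A -> a)
  Step 12: a a a a a A A  =>  a a a a a a A   (applied A -> a)
  Step 13: a a a a a a A  =>  a a a a a a A A   (applied A -> A A)
  Step 14: a a a a a a A A  =>  a a a a a a a A   (applied A -> a)
  Step 15: a a a a a a a A  =>  a a a a a a a a   (applied A -> a)
Final yield: a a a a a a a a
Total rewrite steps: 15

15


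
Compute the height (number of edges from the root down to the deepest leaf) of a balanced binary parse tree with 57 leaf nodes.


In a balanced binary tree with n leaves the deepest leaf is ceil(log2(n)) edges below the root.
log2(57) = 5.8329
ceil(5.8329) = 6
height (edges) = 6

6


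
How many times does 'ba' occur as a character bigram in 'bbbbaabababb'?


Scanning 'bbbbaabababb' for bigram 'ba':
  Position 0: 'bb' -> no
  Position 1: 'bb' -> no
  Position 2: 'bb' -> no
  Position 3: 'ba' -> MATCH
  Position 4: 'aa' -> no
  Position 5: 'ab' -> no
  Position 6: 'ba' -> MATCH
  Position 7: 'ab' -> no
  Position 8: 'ba' -> MATCH
  Position 9: 'ab' -> no
  Position 10: 'bb' -> no
Total matches: 3

3


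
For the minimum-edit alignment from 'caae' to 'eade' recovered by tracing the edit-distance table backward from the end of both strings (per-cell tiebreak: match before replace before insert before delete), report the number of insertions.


Edit distance = 2. Backtracking from cell (4, 4) with preference match > replace > insert > delete,
then listing the resulting alignment 'caae' -> 'eade' left to right:
  Step 1: replace c->e
  Step 2: keep 'a'
  Step 3: replace a->d
  Step 4: keep 'e'
Total insertions: 0

0


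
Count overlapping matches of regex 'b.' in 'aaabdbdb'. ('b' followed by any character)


Pattern: b. means 'b' followed by any character.
Scanning 'aaabdbdb' position-by-position:
  Pos 0: window 'aa' -> no
  Pos 1: window 'aa' -> no
  Pos 2: window 'ab' -> no
  Pos 3: window 'bd' -> MATCH
  Pos 4: window 'db' -> no
  Pos 5: window 'bd' -> MATCH
  Pos 6: window 'db' -> no
  Pos 7: window 'b' -> no
Total matches: 2

2


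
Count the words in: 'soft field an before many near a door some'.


Counting words by splitting on spaces:
  Word 1: 'soft'
  Word 2: 'field'
  Word 3: 'an'
  Word 4: 'before'
  Word 5: 'many'
  Word 6: 'near'
  Word 7: 'a'
  Word 8: 'door'
  Word 9: 'some'
Total words: 9

9


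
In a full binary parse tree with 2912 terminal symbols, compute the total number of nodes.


Leaf nodes (terminals): 2912
Internal nodes = n - 1 = 2912 - 1 = 2911
Total = leaves + internal = 2912 + 2911 = 5823

5823


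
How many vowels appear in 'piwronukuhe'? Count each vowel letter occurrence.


Scanning each character of 'piwronukuhe':
  Position 1: 'p' -> consonant (running count: 0)
  Position 2: 'i' -> vowel (running count: 1)
  Position 3: 'w' -> consonant (running count: 1)
  Position 4: 'r' -> consonant (running count: 1)
  Position 5: 'o' -> vowel (running count: 2)
  Position 6: 'n' -> consonant (running count: 2)
  Position 7: 'u' -> vowel (running count: 3)
  Position 8: 'k' -> consonant (running count: 3)
  Position 9: 'u' -> vowel (running count: 4)
  Position 10: 'h' -> consonant (running count: 4)
  Position 11: 'e' -> vowel (running count: 5)
Total vowels: 5

5


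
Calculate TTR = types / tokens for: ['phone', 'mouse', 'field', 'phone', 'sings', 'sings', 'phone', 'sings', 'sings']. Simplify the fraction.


Tokens: 9
Unique types: ('field', 'mouse', 'phone', 'sings') = 4
TTR = 4/9
Already in lowest terms.

4/9


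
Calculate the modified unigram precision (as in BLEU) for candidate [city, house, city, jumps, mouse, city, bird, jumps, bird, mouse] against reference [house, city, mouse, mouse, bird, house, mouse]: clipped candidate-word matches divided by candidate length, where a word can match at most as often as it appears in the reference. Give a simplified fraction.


Reference word counts: {'bird': 1, 'city': 1, 'house': 2, 'mouse': 3}
Checking each candidate word (with clipping):
  'city' -> in reference (ref count 1, used 1/1) -> match (matches: 1)
  'house' -> in reference (ref count 2, used 1/2) -> match (matches: 2)
  'city' -> ref count 1 already used up (1/1) -> clipped, no match (matches: 2)
  'jumps' -> not in reference -> no match (matches: 2)
  'mouse' -> in reference (ref count 3, used 1/3) -> match (matches: 3)
  'city' -> ref count 1 already used up (1/1) -> clipped, no match (matches: 3)
  'bird' -> in reference (ref count 1, used 1/1) -> match (matches: 4)
  'jumps' -> not in reference -> no match (matches: 4)
  'bird' -> ref count 1 already used up (1/1) -> clipped, no match (matches: 4)
  'mouse' -> in reference (ref count 3, used 2/3) -> match (matches: 5)
Clipped matches: 5, Candidate length: 10
Precision = 5/10 = 1/2

1/2


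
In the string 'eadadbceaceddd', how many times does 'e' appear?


Scanning 'eadadbceaceddd' for 'e':
  Position 0: 'e' -> MATCH (count: 1)
  Position 7: 'e' -> MATCH (count: 2)
  Position 10: 'e' -> MATCH (count: 3)
Total occurrences of 'e': 3

3


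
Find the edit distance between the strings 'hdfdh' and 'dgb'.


Building DP table for s1='hdfdh' (len 5) and s2='dgb' (len 3):
       d  g  b
    0  1  2  3
  h 1  1  2  3
  d 2  1  2  3
  f 3  2  2  3
  d 4  3  3  3
  h 5  4  4  4
Edit distance = dp[5][3] = 4

4


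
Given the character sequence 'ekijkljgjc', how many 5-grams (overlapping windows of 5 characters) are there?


String 'ekijkljgjc' has length L = 10.
Number of overlapping n-grams = L - n + 1
Substituting: 10 - 5 + 1 = 6

6


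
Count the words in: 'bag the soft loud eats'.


Counting words by splitting on spaces:
  Word 1: 'bag'
  Word 2: 'the'
  Word 3: 'soft'
  Word 4: 'loud'
  Word 5: 'eats'
Total words: 5

5


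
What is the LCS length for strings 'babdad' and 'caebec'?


DP table for LCS of 'babdad' and 'caebec':
       c  a  e  b  e  c
    0  0  0  0  0  0  0
  b 0  0  0  0  1  1  1
  a 0  0  1  1  1  1  1
  b 0  0  1  1  2  2  2
  d 0  0  1  1  2  2  2
  a 0  0  1  1  2  2  2
  d 0  0  1  1  2  2  2
LCS: 'ab'
LCS length = 2

2


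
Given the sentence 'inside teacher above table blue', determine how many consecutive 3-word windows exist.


Word trigrams from [5] words:
  Trigram 1: (inside teacher above)
  Trigram 2: (teacher above table)
  Trigram 3: (above table blue)
Total word trigrams: 5 - 2 = 3

3


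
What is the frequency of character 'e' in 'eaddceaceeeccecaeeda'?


Scanning 'eaddceaceeeccecaeeda' for 'e':
  Position 0: 'e' -> MATCH (count: 1)
  Position 5: 'e' -> MATCH (count: 2)
  Position 8: 'e' -> MATCH (count: 3)
  Position 9: 'e' -> MATCH (count: 4)
  Position 10: 'e' -> MATCH (count: 5)
  Position 13: 'e' -> MATCH (count: 6)
  Position 16: 'e' -> MATCH (count: 7)
  Position 17: 'e' -> MATCH (count: 8)
Total occurrences of 'e': 8

8


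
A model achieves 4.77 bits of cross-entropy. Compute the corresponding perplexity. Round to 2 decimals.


Perplexity formula: PP = 2^H
H = 4.77
PP = 2^4.77
Decompose: 2^4.77 = 2^4 * 2^0.77
2^4 = 16, 2^0.77 ~ 1.7052698
PP ~ 16 * 1.7052698 = 27.2843168
Rounded to 2 decimals: 27.28

27.28


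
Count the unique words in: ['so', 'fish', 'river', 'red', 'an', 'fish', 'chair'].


Listing all tokens and tracking unique types:
  Token 1: 'so' -> NEW (unique so far: 1)
  Token 2: 'fish' -> NEW (unique so far: 2)
  Token 3: 'river' -> NEW (unique so far: 3)
  Token 4: 'red' -> NEW (unique so far: 4)
  Token 5: 'an' -> NEW (unique so far: 5)
  Token 6: 'fish' -> duplicate (unique so far: 5)
  Token 7: 'chair' -> NEW (unique so far: 6)
Unique types: ('an', 'chair', 'fish', 'red', 'river', 'so')
Vocabulary size: 6

6


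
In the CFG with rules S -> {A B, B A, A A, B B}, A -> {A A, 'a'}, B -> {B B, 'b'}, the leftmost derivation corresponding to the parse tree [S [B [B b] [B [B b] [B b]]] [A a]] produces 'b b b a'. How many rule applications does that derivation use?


Every bracketed nonterminal node [X ...] in the tree is produced by exactly one rule application.
Reading the tree off as a leftmost derivation:
  Step 1: S  =>  B A   (applied S -> B A)
  Step 2: B A  =>  B B A   (applied B -> B B)
  Step 3: B B A  =>  b B A   (applied B -> b)
  Step 4: b B A  =>  b B B A   (applied B -> B B)
  Step 5: b B B A  =>  b b B A   (applied B -> b)
  Step 6: b b B A  =>  b b b A   (applied B -> b)
  Step 7: b b b A  =>  b b b a   (applied A -> a)
Final yield: b b b a
Total rewrite steps: 7

7


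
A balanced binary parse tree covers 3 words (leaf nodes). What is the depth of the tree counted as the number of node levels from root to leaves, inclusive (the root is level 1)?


In a balanced binary tree with n leaves the deepest leaf is ceil(log2(n)) edges below the root,
so counting node levels inclusive of root and leaves gives ceil(log2(n)) + 1 levels.
log2(3) = 1.5850
ceil(1.5850) = 2
levels = 2 + 1 = 3

3


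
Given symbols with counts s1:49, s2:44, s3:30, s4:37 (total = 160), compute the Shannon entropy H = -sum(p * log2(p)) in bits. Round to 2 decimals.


Computing entropy H = -sum(p_i * log2(p_i)):
  s1: p = 49/160 = 0.3063, -p*log2(p) = 0.5228
  s2: p = 44/160 = 0.2750, -p*log2(p) = 0.5122
  s3: p = 30/160 = 0.1875, -p*log2(p) = 0.4528
  s4: p = 37/160 = 0.2313, -p*log2(p) = 0.4885
H = sum of terms = 1.9763
Rounded to 2 decimals: 1.98

1.98


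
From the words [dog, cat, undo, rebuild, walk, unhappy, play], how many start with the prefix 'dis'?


Checking each word for prefix 'dis':
  'dog' -> no (count: 0)
  'cat' -> no (count: 0)
  'undo' -> no (count: 0)
  'rebuild' -> no (count: 0)
  'walk' -> no (count: 0)
  'unhappy' -> no (count: 0)
  'play' -> no (count: 0)
Total with prefix 'dis': 0

0


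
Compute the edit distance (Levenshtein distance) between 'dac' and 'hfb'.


Building DP table for s1='dac' (len 3) and s2='hfb' (len 3):
       h  f  b
    0  1  2  3
  d 1  1  2  3
  a 2  2  2  3
  c 3  3  3  3
Edit distance = dp[3][3] = 3

3


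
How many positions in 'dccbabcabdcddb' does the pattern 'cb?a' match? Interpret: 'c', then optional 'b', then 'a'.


Pattern: cb?a means 'c', then optional 'b', then 'a'.
Scanning 'dccbabcabdcddb' position-by-position:
  Pos 0: window 'dcc' -> no
  Pos 1: window 'ccb' -> no
  Pos 2: window 'cba' -> MATCH
  Pos 3: window 'bab' -> no
  Pos 4: window 'abc' -> no
  Pos 5: window 'bca' -> no
  Pos 6: window 'cab' -> MATCH
  Pos 7: window 'abd' -> no
  Pos 8: window 'bdc' -> no
  Pos 9: window 'dcd' -> no
  Pos 10: window 'cdd' -> no
  Pos 11: window 'ddb' -> no
  Pos 12: window 'db' -> no
  Pos 13: window 'b' -> no
Total matches: 2

2


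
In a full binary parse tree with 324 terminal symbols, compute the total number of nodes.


Leaf nodes (terminals): 324
Internal nodes = n - 1 = 324 - 1 = 323
Total = leaves + internal = 324 + 323 = 647

647


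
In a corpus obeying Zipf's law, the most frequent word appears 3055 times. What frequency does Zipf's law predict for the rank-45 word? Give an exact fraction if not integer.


Zipf's law: freq(rank) = f1 / rank
f1 = 3055, rank = 45
freq = 3055 / 45
GCD(3055, 45) = 5
Simplified: 611/9

611/9


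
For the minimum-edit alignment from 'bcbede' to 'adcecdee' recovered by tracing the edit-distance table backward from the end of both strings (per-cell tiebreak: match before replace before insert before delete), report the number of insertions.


Edit distance = 5. Backtracking from cell (6, 8) with preference match > replace > insert > delete,
then listing the resulting alignment 'bcbede' -> 'adcecdee' left to right:
  Step 1: insert 'a' [insertion #1]
  Step 2: replace b->d
  Step 3: keep 'c'
  Step 4: replace b->e
  Step 5: replace e->c
  Step 6: keep 'd'
  Step 7: insert 'e' [insertion #2]
  Step 8: keep 'e'
Total insertions: 2

2


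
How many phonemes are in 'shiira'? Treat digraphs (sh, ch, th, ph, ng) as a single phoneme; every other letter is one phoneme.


Parsing 'shiira' greedily, digraphs first:
  'sh' -> digraph (1 consonant phoneme) (phonemes so far: 1)
  'i' -> vowel phoneme (phonemes so far: 2)
  'i' -> vowel phoneme (phonemes so far: 3)
  'r' -> consonant phoneme (phonemes so far: 4)
  'a' -> vowel phoneme (phonemes so far: 5)
Total phonemes: 5

5


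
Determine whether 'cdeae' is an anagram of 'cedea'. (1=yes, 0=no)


Sort characters of 'cdeae': 'acdee'
Sort characters of 'cedea': 'acdee'
Sorted forms match -> they ARE anagrams
Result: 1

1


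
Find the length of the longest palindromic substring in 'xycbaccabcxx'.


Scanning 'xycbaccabcxx' for palindromic substrings.
Substring at positions 2-9: 'cbaccabc'.
Check: reverse('cbaccabc') = 'cbaccabc' -> palindrome confirmed.
Neighbouring characters ('y' / 'x') break symmetry, so it cannot extend further.
No longer palindromic substring exists; longest length = 8

8


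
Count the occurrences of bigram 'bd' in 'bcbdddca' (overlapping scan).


Scanning 'bcbdddca' for bigram 'bd':
  Position 0: 'bc' -> no
  Position 1: 'cb' -> no
  Position 2: 'bd' -> MATCH
  Position 3: 'dd' -> no
  Position 4: 'dd' -> no
  Position 5: 'dc' -> no
  Position 6: 'ca' -> no
Total matches: 1

1


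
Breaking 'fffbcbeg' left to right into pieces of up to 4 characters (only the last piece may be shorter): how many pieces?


'fffbcbeg' has 8 characters.
Chunking with max size 4:
  Chunk 1: 'fffb' (positions 0-3)
  Chunk 2: 'cbeg' (positions 4-7)
Total chunks: ceil(8 / 4) = 2

2


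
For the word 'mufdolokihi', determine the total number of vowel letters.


Scanning each character of 'mufdolokihi':
  Position 1: 'm' -> consonant (running count: 0)
  Position 2: 'u' -> vowel (running count: 1)
  Position 3: 'f' -> consonant (running count: 1)
  Position 4: 'd' -> consonant (running count: 1)
  Position 5: 'o' -> vowel (running count: 2)
  Position 6: 'l' -> consonant (running count: 2)
  Position 7: 'o' -> vowel (running count: 3)
  Position 8: 'k' -> consonant (running count: 3)
  Position 9: 'i' -> vowel (running count: 4)
  Position 10: 'h' -> consonant (running count: 4)
  Position 11: 'i' -> vowel (running count: 5)
Total vowels: 5

5


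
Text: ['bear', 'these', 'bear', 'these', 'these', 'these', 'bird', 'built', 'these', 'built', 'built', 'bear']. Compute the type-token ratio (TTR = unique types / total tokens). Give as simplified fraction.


Tokens: 12
Unique types: ('bear', 'bird', 'built', 'these') = 4
TTR = 4/12
Simplify: divide both by 4 -> 1/3
TTR = 1/3

1/3


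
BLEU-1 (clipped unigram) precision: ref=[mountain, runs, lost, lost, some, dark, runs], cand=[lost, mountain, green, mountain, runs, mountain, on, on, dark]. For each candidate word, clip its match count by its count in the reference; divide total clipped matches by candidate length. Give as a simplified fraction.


Reference word counts: {'dark': 1, 'lost': 2, 'mountain': 1, 'runs': 2, 'some': 1}
Checking each candidate word (with clipping):
  'lost' -> in reference (ref count 2, used 1/2) -> match (matches: 1)
  'mountain' -> in reference (ref count 1, used 1/1) -> match (matches: 2)
  'green' -> not in reference -> no match (matches: 2)
  'mountain' -> ref count 1 already used up (1/1) -> clipped, no match (matches: 2)
  'runs' -> in reference (ref count 2, used 1/2) -> match (matches: 3)
  'mountain' -> ref count 1 already used up (1/1) -> clipped, no match (matches: 3)
  'on' -> not in reference -> no match (matches: 3)
  'on' -> not in reference -> no match (matches: 3)
  'dark' -> in reference (ref count 1, used 1/1) -> match (matches: 4)
Clipped matches: 4, Candidate length: 9
Precision = 4/9

4/9


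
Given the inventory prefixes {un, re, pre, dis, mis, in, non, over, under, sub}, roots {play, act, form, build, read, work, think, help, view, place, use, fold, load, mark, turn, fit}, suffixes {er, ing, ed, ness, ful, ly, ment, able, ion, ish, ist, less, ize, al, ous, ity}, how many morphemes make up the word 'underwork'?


Segmenting 'underwork' against the inventory:
  'under' -> prefix (morpheme 1)
  'work' -> root (morpheme 2)
Total morphemes: 2

2


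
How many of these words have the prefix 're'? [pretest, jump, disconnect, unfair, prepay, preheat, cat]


Checking each word for prefix 're':
  'pretest' -> no (count: 0)
  'jump' -> no (count: 0)
  'disconnect' -> no (count: 0)
  'unfair' -> no (count: 0)
  'prepay' -> no (count: 0)
  'preheat' -> no (count: 0)
  'cat' -> no (count: 0)
Total with prefix 're': 0

0


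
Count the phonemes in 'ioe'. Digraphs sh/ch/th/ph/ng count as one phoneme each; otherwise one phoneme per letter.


Parsing 'ioe' greedily, digraphs first:
  'i' -> vowel phoneme (phonemes so far: 1)
  'o' -> vowel phoneme (phonemes so far: 2)
  'e' -> vowel phoneme (phonemes so far: 3)
Total phonemes: 3

3


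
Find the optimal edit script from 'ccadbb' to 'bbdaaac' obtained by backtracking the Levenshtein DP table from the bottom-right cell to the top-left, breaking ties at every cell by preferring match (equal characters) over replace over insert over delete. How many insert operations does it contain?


Edit distance = 6. Backtracking from cell (6, 7) with preference match > replace > insert > delete,
then listing the resulting alignment 'ccadbb' -> 'bbdaaac' left to right:
  Step 1: insert 'b' [insertion #1]
  Step 2: replace c->b
  Step 3: replace c->d
  Step 4: keep 'a'
  Step 5: replace d->a
  Step 6: replace b->a
  Step 7: replace b->c
Total insertions: 1

1


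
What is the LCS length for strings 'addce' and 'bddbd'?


DP table for LCS of 'addce' and 'bddbd':
       b  d  d  b  d
    0  0  0  0  0  0
  a 0  0  0  0  0  0
  d 0  0  1  1  1  1
  d 0  0  1  2  2  2
  c 0  0  1  2  2  2
  e 0  0  1  2  2  2
LCS: 'dd'
LCS length = 2

2


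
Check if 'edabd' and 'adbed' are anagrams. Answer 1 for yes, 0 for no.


Sort characters of 'edabd': 'abdde'
Sort characters of 'adbed': 'abdde'
Sorted forms match -> they ARE anagrams
Result: 1

1


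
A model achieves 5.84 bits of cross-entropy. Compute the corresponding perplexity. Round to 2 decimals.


Perplexity formula: PP = 2^H
H = 5.84
PP = 2^5.84
Decompose: 2^5.84 = 2^5 * 2^0.84
2^5 = 32, 2^0.84 ~ 1.7900501
PP ~ 32 * 1.7900501 = 57.2816032
Rounded to 2 decimals: 57.28

57.28


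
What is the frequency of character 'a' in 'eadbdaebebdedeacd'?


Scanning 'eadbdaebebdedeacd' for 'a':
  Position 1: 'a' -> MATCH (count: 1)
  Position 5: 'a' -> MATCH (count: 2)
  Position 14: 'a' -> MATCH (count: 3)
Total occurrences of 'a': 3

3


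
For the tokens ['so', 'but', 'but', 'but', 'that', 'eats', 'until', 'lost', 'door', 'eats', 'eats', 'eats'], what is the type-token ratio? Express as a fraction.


Tokens: 12
Unique types: ('but', 'door', 'eats', 'lost', 'so', 'that', 'until') = 7
TTR = 7/12
Already in lowest terms.

7/12


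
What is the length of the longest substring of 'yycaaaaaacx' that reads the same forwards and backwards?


Scanning 'yycaaaaaacx' for palindromic substrings.
Substring at positions 2-9: 'caaaaaac'.
Check: reverse('caaaaaac') = 'caaaaaac' -> palindrome confirmed.
Neighbouring characters ('y' / 'x') break symmetry, so it cannot extend further.
No longer palindromic substring exists; longest length = 8

8


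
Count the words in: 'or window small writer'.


Counting words by splitting on spaces:
  Word 1: 'or'
  Word 2: 'window'
  Word 3: 'small'
  Word 4: 'writer'
Total words: 4

4


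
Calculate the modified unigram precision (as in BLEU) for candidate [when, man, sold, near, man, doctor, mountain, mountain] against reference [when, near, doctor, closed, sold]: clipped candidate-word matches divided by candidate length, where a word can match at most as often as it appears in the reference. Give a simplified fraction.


Reference word counts: {'closed': 1, 'doctor': 1, 'near': 1, 'sold': 1, 'when': 1}
Checking each candidate word (with clipping):
  'when' -> in reference (ref count 1, used 1/1) -> match (matches: 1)
  'man' -> not in reference -> no match (matches: 1)
  'sold' -> in reference (ref count 1, used 1/1) -> match (matches: 2)
  'near' -> in reference (ref count 1, used 1/1) -> match (matches: 3)
  'man' -> not in reference -> no match (matches: 3)
  'doctor' -> in reference (ref count 1, used 1/1) -> match (matches: 4)
  'mountain' -> not in reference -> no match (matches: 4)
  'mountain' -> not in reference -> no match (matches: 4)
Clipped matches: 4, Candidate length: 8
Precision = 4/8 = 1/2

1/2


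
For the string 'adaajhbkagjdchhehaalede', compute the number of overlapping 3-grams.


String 'adaajhbkagjdchhehaalede' has length L = 23.
Number of overlapping n-grams = L - n + 1
Substituting: 23 - 3 + 1 = 21

21


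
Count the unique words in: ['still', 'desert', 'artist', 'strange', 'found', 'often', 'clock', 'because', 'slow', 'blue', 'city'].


Listing all tokens and tracking unique types:
  Token 1: 'still' -> NEW (unique so far: 1)
  Token 2: 'desert' -> NEW (unique so far: 2)
  Token 3: 'artist' -> NEW (unique so far: 3)
  Token 4: 'strange' -> NEW (unique so far: 4)
  Token 5: 'found' -> NEW (unique so far: 5)
  Token 6: 'often' -> NEW (unique so far: 6)
  Token 7: 'clock' -> NEW (unique so far: 7)
  Token 8: 'because' -> NEW (unique so far: 8)
  Token 9: 'slow' -> NEW (unique so far: 9)
  Token 10: 'blue' -> NEW (unique so far: 10)
  Token 11: 'city' -> NEW (unique so far: 11)
Unique types: ('artist', 'because', 'blue', 'city', 'clock', 'desert', 'found', 'often', 'slow', 'still', 'strange')
Vocabulary size: 11

11


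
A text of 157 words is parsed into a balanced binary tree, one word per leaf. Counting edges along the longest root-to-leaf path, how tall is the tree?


In a balanced binary tree with n leaves the deepest leaf is ceil(log2(n)) edges below the root.
log2(157) = 7.2946
ceil(7.2946) = 8
height (edges) = 8

8


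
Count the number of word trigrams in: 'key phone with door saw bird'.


Word trigrams from [6] words:
  Trigram 1: (key phone with)
  Trigram 2: (phone with door)
  Trigram 3: (with door saw)
  Trigram 4: (door saw bird)
Total word trigrams: 6 - 2 = 4

4


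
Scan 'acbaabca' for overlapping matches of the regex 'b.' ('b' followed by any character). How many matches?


Pattern: b. means 'b' followed by any character.
Scanning 'acbaabca' position-by-position:
  Pos 0: window 'ac' -> no
  Pos 1: window 'cb' -> no
  Pos 2: window 'ba' -> MATCH
  Pos 3: window 'aa' -> no
  Pos 4: window 'ab' -> no
  Pos 5: window 'bc' -> MATCH
  Pos 6: window 'ca' -> no
  Pos 7: window 'a' -> no
Total matches: 2

2


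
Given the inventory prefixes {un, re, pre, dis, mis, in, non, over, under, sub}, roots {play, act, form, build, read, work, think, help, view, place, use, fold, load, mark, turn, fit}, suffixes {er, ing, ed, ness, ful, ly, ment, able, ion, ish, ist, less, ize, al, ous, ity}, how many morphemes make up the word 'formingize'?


Segmenting 'formingize' against the inventory:
  'form' -> root (morpheme 1)
  'ing' -> suffix (morpheme 2)
  'ize' -> suffix (morpheme 3)
Total morphemes: 3

3


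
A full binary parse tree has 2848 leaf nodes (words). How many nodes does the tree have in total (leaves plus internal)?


Leaf nodes (terminals): 2848
Internal nodes = n - 1 = 2848 - 1 = 2847
Total = leaves + internal = 2848 + 2847 = 5695

5695


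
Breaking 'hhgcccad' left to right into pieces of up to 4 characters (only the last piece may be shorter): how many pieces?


'hhgcccad' has 8 characters.
Chunking with max size 4:
  Chunk 1: 'hhgc' (positions 0-3)
  Chunk 2: 'ccad' (positions 4-7)
Total chunks: ceil(8 / 4) = 2

2


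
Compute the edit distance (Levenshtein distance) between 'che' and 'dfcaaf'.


Building DP table for s1='che' (len 3) and s2='dfcaaf' (len 6):
       d  f  c  a  a  f
    0  1  2  3  4  5  6
  c 1  1  2  2  3  4  5
  h 2  2  2  3  3  4  5
  e 3  3  3  3  4  4  5
Edit distance = dp[3][6] = 5

5


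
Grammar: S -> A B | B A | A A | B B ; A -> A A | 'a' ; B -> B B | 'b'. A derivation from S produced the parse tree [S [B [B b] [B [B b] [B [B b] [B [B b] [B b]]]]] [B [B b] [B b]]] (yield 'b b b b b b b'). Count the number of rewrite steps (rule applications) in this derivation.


Every bracketed nonterminal node [X ...] in the tree is produced by exactly one rule application.
Reading the tree off as a leftmost derivation:
  Step 1: S  =>  B B   (applied S -> B B)
  Step 2: B B  =>  B B B   (applied B -> B B)
  Step 3: B B B  =>  b B B   (applied B -> b)
  Step 4: b B B  =>  b B B B   (applied B -> B B)
  Step 5: b B B B  =>  b b B B   (applied B -> b)
  Step 6: b b B B  =>  b b B B B   (applied B -> B B)
  Step 7: b b B B B  =>  b b b B B   (applied B -> b)
  Step 8: b b b B B  =>  b b b B B B   (applied B -> B B)
  Step 9: b b b B B B  =>  b b b b B B   (applied B -> b)
  Step 10: b b b b B B  =>  b b b b b B   (applied B -> b)
  Step 11: b b b b b B  =>  b b b b b B B   (applied B -> B B)
  Step 12: b b b b b B B  =>  b b b b b b B   (applied B -> b)
  Step 13: b b b b b b B  =>  b b b b b b b   (applied B -> b)
Final yield: b b b b b b b
Total rewrite steps: 13

13


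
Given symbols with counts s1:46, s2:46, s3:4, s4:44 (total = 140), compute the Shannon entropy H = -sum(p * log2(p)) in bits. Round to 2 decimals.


Computing entropy H = -sum(p_i * log2(p_i)):
  s1: p = 46/140 = 0.3286, -p*log2(p) = 0.5276
  s2: p = 46/140 = 0.3286, -p*log2(p) = 0.5276
  s3: p = 4/140 = 0.0286, -p*log2(p) = 0.1466
  s4: p = 44/140 = 0.3143, -p*log2(p) = 0.5248
H = sum of terms = 1.7266
Rounded to 2 decimals: 1.73

1.73


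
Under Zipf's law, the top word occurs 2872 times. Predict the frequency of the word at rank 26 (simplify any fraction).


Zipf's law: freq(rank) = f1 / rank
f1 = 2872, rank = 26
freq = 2872 / 26
GCD(2872, 26) = 2
Simplified: 1436/13

1436/13


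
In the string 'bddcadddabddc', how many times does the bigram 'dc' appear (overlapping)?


Scanning 'bddcadddabddc' for bigram 'dc':
  Position 0: 'bd' -> no
  Position 1: 'dd' -> no
  Position 2: 'dc' -> MATCH
  Position 3: 'ca' -> no
  Position 4: 'ad' -> no
  Position 5: 'dd' -> no
  Position 6: 'dd' -> no
  Position 7: 'da' -> no
  Position 8: 'ab' -> no
  Position 9: 'bd' -> no
  Position 10: 'dd' -> no
  Position 11: 'dc' -> MATCH
Total matches: 2

2


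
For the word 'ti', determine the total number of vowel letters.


Scanning each character of 'ti':
  Position 1: 't' -> consonant (running count: 0)
  Position 2: 'i' -> vowel (running count: 1)
Total vowels: 1

1


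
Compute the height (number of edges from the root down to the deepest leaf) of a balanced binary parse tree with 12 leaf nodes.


In a balanced binary tree with n leaves the deepest leaf is ceil(log2(n)) edges below the root.
log2(12) = 3.5850
ceil(3.5850) = 4
height (edges) = 4

4


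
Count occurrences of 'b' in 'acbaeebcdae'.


Scanning 'acbaeebcdae' for 'b':
  Position 2: 'b' -> MATCH (count: 1)
  Position 6: 'b' -> MATCH (count: 2)
Total occurrences of 'b': 2

2


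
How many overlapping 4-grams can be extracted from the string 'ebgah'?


String 'ebgah' has length L = 5.
Number of overlapping n-grams = L - n + 1
Substituting: 5 - 4 + 1 = 2

2


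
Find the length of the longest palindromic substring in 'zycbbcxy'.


Scanning 'zycbbcxy' for palindromic substrings.
Substring at positions 2-5: 'cbbc'.
Check: reverse('cbbc') = 'cbbc' -> palindrome confirmed.
Neighbouring characters ('y' / 'x') break symmetry, so it cannot extend further.
No longer palindromic substring exists; longest length = 4

4


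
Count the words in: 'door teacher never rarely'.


Counting words by splitting on spaces:
  Word 1: 'door'
  Word 2: 'teacher'
  Word 3: 'never'
  Word 4: 'rarely'
Total words: 4

4


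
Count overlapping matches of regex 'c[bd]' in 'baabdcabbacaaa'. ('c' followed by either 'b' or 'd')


Pattern: c[bd] means 'c' followed by either 'b' or 'd'.
Scanning 'baabdcabbacaaa' position-by-position:
  Pos 0: window 'ba' -> no
  Pos 1: window 'aa' -> no
  Pos 2: window 'ab' -> no
  Pos 3: window 'bd' -> no
  Pos 4: window 'dc' -> no
  Pos 5: window 'ca' -> no
  Pos 6: window 'ab' -> no
  Pos 7: window 'bb' -> no
  Pos 8: window 'ba' -> no
  Pos 9: window 'ac' -> no
  Pos 10: window 'ca' -> no
  Pos 11: window 'aa' -> no
  Pos 12: window 'aa' -> no
  Pos 13: window 'a' -> no
Total matches: 0

0


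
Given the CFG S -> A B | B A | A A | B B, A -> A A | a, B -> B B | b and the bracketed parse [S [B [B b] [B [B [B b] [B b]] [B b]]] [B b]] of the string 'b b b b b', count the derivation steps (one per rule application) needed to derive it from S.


Every bracketed nonterminal node [X ...] in the tree is produced by exactly one rule application.
Reading the tree off as a leftmost derivation:
  Step 1: S  =>  B B   (applied S -> B B)
  Step 2: B B  =>  B B B   (applied B -> B B)
  Step 3: B B B  =>  b B B   (applied B -> b)
  Step 4: b B B  =>  b B B B   (applied B -> B B)
  Step 5: b B B B  =>  b B B B B   (applied B -> B B)
  Step 6: b B B B B  =>  b b B B B   (applied B -> b)
  Step 7: b b B B B  =>  b b b B B   (applied B -> b)
  Step 8: b b b B B  =>  b b b b B   (applied B -> b)
  Step 9: b b b b B  =>  b b b b b   (applied B -> b)
Final yield: b b b b b
Total rewrite steps: 9

9


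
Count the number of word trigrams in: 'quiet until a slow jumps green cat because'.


Word trigrams from [8] words:
  Trigram 1: (quiet until a)
  Trigram 2: (until a slow)
  Trigram 3: (a slow jumps)
  Trigram 4: (slow jumps green)
  Trigram 5: (jumps green cat)
  Trigram 6: (green cat because)
Total word trigrams: 8 - 2 = 6

6


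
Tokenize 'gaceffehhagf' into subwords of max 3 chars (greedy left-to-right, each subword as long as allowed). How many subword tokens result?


'gaceffehhagf' has 12 characters.
Chunking with max size 3:
  Chunk 1: 'gac' (positions 0-2)
  Chunk 2: 'eff' (positions 3-5)
  Chunk 3: 'ehh' (positions 6-8)
  Chunk 4: 'agf' (positions 9-11)
Total chunks: ceil(12 / 3) = 4

4


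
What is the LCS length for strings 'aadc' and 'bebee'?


DP table for LCS of 'aadc' and 'bebee':
       b  e  b  e  e
    0  0  0  0  0  0
  a 0  0  0  0  0  0
  a 0  0  0  0  0  0
  d 0  0  0  0  0  0
  c 0  0  0  0  0  0
LCS length = 0

0


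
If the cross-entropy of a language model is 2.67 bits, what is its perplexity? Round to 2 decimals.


Perplexity formula: PP = 2^H
H = 2.67
PP = 2^2.67
Decompose: 2^2.67 = 2^2 * 2^0.67
2^2 = 4, 2^0.67 ~ 1.5910730
PP ~ 4 * 1.5910730 = 6.3642920
Rounded to 2 decimals: 6.36

6.36


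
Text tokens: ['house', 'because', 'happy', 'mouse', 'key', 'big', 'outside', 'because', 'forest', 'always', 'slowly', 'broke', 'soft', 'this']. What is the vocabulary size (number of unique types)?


Listing all tokens and tracking unique types:
  Token 1: 'house' -> NEW (unique so far: 1)
  Token 2: 'because' -> NEW (unique so far: 2)
  Token 3: 'happy' -> NEW (unique so far: 3)
  Token 4: 'mouse' -> NEW (unique so far: 4)
  Token 5: 'key' -> NEW (unique so far: 5)
  Token 6: 'big' -> NEW (unique so far: 6)
  Token 7: 'outside' -> NEW (unique so far: 7)
  Token 8: 'because' -> duplicate (unique so far: 7)
  Token 9: 'forest' -> NEW (unique so far: 8)
  Token 10: 'always' -> NEW (unique so far: 9)
  Token 11: 'slowly' -> NEW (unique so far: 10)
  Token 12: 'broke' -> NEW (unique so far: 11)
  Token 13: 'soft' -> NEW (unique so far: 12)
  Token 14: 'this' -> NEW (unique so far: 13)
Unique types: ('always', 'because', 'big', 'broke', 'forest', 'happy', 'house', 'key', 'mouse', 'outside', 'slowly', 'soft', 'this')
Vocabulary size: 13

13
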